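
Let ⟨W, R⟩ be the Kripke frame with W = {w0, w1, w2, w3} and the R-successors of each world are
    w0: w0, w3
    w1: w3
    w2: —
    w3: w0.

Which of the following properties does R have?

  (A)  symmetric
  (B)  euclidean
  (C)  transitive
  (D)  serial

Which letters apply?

none

(A) not symmetric: w1 R w3 but not w3 R w1.
(B) not euclidean: w0 R w3 and w0 R w3 but not w3 R w3.
(C) not transitive: w1 R w3 and w3 R w0 but not w1 R w0.
(D) not serial: w2 has no R-successor.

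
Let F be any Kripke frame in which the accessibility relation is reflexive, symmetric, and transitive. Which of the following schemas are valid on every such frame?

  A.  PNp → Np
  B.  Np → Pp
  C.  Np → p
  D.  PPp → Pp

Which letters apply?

A, B, C, D

A relation that is reflexive, symmetric, and transitive is also euclidean and serial.
(A) the dual of axiom 5: valid iff R is euclidean. Every such R is euclidean — valid.
(B) Np → Pp (axiom D) characterises the serial frames. Every such R is serial — valid.
(C) Np → p is axiom T; it is valid on a frame exactly when R is reflexive. Every such R is reflexive, so valid.
(D) PPp → Pp is the dual of axiom 4; it is valid on a frame exactly when R is transitive. Every such R is transitive, so valid.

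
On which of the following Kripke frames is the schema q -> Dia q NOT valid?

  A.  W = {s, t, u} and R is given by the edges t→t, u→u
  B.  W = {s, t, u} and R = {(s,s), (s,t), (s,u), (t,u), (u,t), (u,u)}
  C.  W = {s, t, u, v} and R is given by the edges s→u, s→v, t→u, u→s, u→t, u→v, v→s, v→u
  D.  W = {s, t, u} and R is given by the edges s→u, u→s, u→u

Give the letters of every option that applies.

The schema q -> Dia q is the dual of axiom T; it is valid on a frame iff R is reflexive.
(A) R is not reflexive (not s R s), so the schema fails here.
(B) R is not reflexive (not t R t), so the schema fails here.
(C) R is not reflexive (not s R s), so the schema fails here.
(D) R is not reflexive (not s R s), so the schema fails here.

A, B, C, D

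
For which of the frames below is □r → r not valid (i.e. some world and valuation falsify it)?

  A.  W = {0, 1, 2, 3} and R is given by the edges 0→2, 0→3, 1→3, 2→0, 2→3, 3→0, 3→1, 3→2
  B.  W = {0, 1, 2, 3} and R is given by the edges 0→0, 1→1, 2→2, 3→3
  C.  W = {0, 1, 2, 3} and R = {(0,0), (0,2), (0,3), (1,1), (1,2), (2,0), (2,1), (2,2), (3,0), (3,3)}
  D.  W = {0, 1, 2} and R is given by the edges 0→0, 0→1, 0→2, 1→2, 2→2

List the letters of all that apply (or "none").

A, D

The schema □r → r is axiom T; it is valid on a frame iff R is reflexive.
(A) R is not reflexive (not 0 R 0), so the schema fails here.
(B) R is reflexive (each world relates to itself), so the schema is valid here.
(C) R is reflexive (each world relates to itself), so the schema is valid here.
(D) R is not reflexive (not 1 R 1), so the schema fails here.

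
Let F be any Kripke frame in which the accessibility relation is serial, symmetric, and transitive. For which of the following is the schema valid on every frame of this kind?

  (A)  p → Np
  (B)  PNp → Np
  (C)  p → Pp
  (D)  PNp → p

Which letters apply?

A serial symmetric transitive relation is reflexive (take any v with uRv; symmetry gives vRu and transitivity gives uRu), hence an equivalence relation.
(A) p → Np is equivalent to ◇p→p; it holds exactly when R ⊆ identity. Such an R need not be a subset of the identity — not valid.
(B) PNp → Np is the dual of axiom 5, which corresponds to the euclidean property. Every such R is euclidean — valid.
(C) the dual of axiom T: valid iff R is reflexive. Every such R is reflexive — valid.
(D) PNp → p is the dual of axiom B; it is valid on a frame exactly when R is symmetric. Every such R is symmetric, so valid.

B, C, D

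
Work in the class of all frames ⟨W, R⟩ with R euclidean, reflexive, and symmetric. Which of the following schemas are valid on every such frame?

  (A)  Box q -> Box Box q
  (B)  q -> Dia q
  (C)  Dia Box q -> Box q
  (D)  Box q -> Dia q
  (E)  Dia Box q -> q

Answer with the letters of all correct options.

A relation that is euclidean, reflexive, and symmetric is also serial and transitive.
(A) Box q -> Box Box q is axiom 4, which corresponds to transitivity. Every such R is transitive — valid.
(B) q -> Dia q is the dual of axiom T; it is valid on a frame exactly when R is reflexive. Every such R is reflexive, so valid.
(C) Dia Box q -> Box q is the dual of axiom 5; it is valid on a frame exactly when R is euclidean. Every such R is euclidean, so valid.
(D) Box q -> Dia q is axiom D, which corresponds to seriality. Every such R is serial — valid.
(E) Dia Box q -> q is the dual of axiom B; it is valid on a frame exactly when R is symmetric. Every such R is symmetric, so valid.

A, B, C, D, E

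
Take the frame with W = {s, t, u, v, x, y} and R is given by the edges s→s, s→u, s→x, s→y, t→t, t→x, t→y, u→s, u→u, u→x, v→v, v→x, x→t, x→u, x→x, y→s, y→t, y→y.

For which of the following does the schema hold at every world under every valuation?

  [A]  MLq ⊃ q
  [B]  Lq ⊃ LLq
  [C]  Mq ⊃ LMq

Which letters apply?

R is not symmetric: s R x but not x R s.
R is not transitive: s R x and x R t but not s R t.
R is not euclidean: s R u and s R y but not u R y.
(A) MLq ⊃ q is the dual of axiom B; it is valid on a frame exactly when R is symmetric. R is not symmetric, so not valid.
(B) axiom 4: valid iff R is transitive. R is not transitive — not valid.
(C) axiom 5: valid iff R is euclidean. R is not euclidean — not valid.

none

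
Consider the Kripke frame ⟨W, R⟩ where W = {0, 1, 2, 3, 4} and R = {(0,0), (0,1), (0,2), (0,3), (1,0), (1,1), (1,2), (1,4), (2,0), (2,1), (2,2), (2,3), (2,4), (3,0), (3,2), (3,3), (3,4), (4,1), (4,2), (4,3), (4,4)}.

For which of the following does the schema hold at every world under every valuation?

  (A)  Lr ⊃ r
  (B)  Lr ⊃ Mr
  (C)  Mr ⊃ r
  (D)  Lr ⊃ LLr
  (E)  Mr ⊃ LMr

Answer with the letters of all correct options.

R is reflexive: each world relates to itself.
R is not transitive: 0 R 1 and 1 R 4 but not 0 R 4.
R is not euclidean: 0 R 1 and 0 R 3 but not 1 R 3.
R is serial: every world has an R-successor.
R is not a subset of the identity: 0 R 1 with 0 ≠ 1.
(A) Lr ⊃ r is axiom T, which corresponds to reflexivity. R is reflexive — valid.
(B) Lr ⊃ Mr is axiom D; it is valid on a frame exactly when R is serial. R is serial, so valid.
(C) Mr ⊃ r is valid only on frames where every R-edge is a self-loop. Here R ⊄ identity — not valid.
(D) axiom 4: valid iff R is transitive. R is not transitive — not valid.
(E) Mr ⊃ LMr is axiom 5; it is valid on a frame exactly when R is euclidean. R is not euclidean, so not valid.

A, B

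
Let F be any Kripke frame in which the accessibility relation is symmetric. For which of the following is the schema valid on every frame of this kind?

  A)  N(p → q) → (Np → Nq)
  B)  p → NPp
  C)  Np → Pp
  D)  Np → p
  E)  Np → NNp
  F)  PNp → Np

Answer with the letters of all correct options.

A, B

(A) N(p → q) → (Np → Nq) is the K axiom; it holds on all frames — valid.
(B) p → NPp is axiom B, which corresponds to symmetry. Every such R is symmetric — valid.
(C) axiom D: valid iff R is serial. Such an R need not be serial — not valid.
(D) axiom T: valid iff R is reflexive. Such an R need not be reflexive — not valid.
(E) Np → NNp is axiom 4, which corresponds to transitivity. Such an R need not be transitive — not valid.
(F) PNp → Np (the dual of axiom 5) characterises the euclidean frames. Such an R need not be euclidean — not valid.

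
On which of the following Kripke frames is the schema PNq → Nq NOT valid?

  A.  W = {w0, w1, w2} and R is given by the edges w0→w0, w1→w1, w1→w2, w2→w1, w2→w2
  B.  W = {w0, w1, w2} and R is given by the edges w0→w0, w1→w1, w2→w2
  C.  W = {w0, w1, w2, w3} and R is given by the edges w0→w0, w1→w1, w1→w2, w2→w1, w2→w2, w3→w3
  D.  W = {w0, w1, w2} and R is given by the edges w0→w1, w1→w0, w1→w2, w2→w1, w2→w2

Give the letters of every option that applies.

D

The schema PNq → Nq is the dual of axiom 5; it is valid on a frame iff R is euclidean.
(A) R is euclidean (any two R-successors of the same world are R-related), so the schema is valid here.
(B) R is euclidean (any two R-successors of the same world are R-related), so the schema is valid here.
(C) R is euclidean (any two R-successors of the same world are R-related), so the schema is valid here.
(D) R is not euclidean (w1 R w0 and w1 R w2 but not w0 R w2), so the schema fails here.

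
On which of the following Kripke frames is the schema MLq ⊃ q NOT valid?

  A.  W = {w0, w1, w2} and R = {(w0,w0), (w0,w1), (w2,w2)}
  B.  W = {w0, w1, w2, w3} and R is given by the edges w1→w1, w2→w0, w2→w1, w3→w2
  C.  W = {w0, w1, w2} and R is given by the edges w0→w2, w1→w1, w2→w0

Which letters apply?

The schema MLq ⊃ q is the dual of axiom B; it is valid on a frame iff R is symmetric.
(A) R is not symmetric (w0 R w1 but not w1 R w0), so the schema fails here.
(B) R is not symmetric (w2 R w0 but not w0 R w2), so the schema fails here.
(C) R is symmetric (every R-edge is matched by its reverse), so the schema is valid here.

A, B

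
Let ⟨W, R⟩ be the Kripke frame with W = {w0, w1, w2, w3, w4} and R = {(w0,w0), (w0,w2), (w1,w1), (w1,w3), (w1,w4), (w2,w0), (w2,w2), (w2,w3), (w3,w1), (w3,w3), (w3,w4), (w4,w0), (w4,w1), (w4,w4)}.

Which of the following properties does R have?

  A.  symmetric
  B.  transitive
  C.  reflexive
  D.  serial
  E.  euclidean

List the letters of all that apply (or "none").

(A) not symmetric: w2 R w3 but not w3 R w2.
(B) not transitive: w0 R w2 and w2 R w3 but not w0 R w3.
(C) reflexive: each world relates to itself.
(D) serial: every world has an R-successor.
(E) not euclidean: w1 R w4 and w1 R w3 but not w4 R w3.

C, D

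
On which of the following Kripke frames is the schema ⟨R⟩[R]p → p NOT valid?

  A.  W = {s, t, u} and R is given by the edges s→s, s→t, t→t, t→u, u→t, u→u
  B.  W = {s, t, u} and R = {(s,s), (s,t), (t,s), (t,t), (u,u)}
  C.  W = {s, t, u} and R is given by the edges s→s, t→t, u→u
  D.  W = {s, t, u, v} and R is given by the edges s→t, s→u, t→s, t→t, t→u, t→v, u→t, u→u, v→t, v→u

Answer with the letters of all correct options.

A, D

The schema ⟨R⟩[R]p → p is the dual of axiom B; it is valid on a frame iff R is symmetric.
(A) R is not symmetric (s R t but not t R s), so the schema fails here.
(B) R is symmetric (every R-edge is matched by its reverse), so the schema is valid here.
(C) R is symmetric (every R-edge is matched by its reverse), so the schema is valid here.
(D) R is not symmetric (s R u but not u R s), so the schema fails here.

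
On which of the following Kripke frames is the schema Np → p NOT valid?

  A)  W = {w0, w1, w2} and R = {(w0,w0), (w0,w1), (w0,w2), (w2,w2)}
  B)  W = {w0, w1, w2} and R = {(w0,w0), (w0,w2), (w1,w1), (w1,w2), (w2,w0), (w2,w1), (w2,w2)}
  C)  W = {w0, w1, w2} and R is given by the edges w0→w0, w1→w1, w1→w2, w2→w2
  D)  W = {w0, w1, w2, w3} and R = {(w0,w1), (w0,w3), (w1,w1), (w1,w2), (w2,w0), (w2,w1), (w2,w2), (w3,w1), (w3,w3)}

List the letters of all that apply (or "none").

A, D

The schema Np → p is axiom T; it is valid on a frame iff R is reflexive.
(A) R is not reflexive (not w1 R w1), so the schema fails here.
(B) R is reflexive (each world relates to itself), so the schema is valid here.
(C) R is reflexive (each world relates to itself), so the schema is valid here.
(D) R is not reflexive (not w0 R w0), so the schema fails here.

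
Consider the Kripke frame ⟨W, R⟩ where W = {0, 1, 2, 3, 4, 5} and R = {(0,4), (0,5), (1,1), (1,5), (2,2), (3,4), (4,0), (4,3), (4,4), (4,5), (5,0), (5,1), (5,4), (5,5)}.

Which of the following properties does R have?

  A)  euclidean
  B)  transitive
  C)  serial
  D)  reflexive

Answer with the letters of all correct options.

C

(A) not euclidean: 4 R 0 and 4 R 3 but not 0 R 3.
(B) not transitive: 0 R 4 and 4 R 0 but not 0 R 0.
(C) serial: every world has an R-successor.
(D) not reflexive: not 0 R 0.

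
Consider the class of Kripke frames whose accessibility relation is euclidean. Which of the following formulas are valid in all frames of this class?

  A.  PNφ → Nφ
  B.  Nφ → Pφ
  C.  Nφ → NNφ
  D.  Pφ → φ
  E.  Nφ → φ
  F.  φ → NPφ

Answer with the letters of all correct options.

A

(A) PNφ → Nφ (the dual of axiom 5) characterises the euclidean frames. Every such R is euclidean — valid.
(B) axiom D: valid iff R is serial. Such an R need not be serial — not valid.
(C) axiom 4: valid iff R is transitive. Such an R need not be transitive — not valid.
(D) Pφ → φ is the converse of T; it holds exactly when R ⊆ identity. Such an R need not be a subset of the identity — not valid.
(E) Nφ → φ (axiom T) characterises the reflexive frames. Such an R need not be reflexive — not valid.
(F) φ → NPφ is axiom B; it is valid on a frame exactly when R is symmetric. Such an R need not be symmetric, so not valid.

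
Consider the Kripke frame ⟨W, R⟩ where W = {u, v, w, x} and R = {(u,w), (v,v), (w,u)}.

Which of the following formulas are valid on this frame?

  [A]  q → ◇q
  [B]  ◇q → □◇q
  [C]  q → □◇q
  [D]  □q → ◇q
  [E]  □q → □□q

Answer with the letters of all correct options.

C

R is not reflexive: not u R u.
R is symmetric: every R-edge is matched by its reverse.
R is not transitive: u R w and w R u but not u R u.
R is not euclidean: u R w and u R w but not w R w.
R is not serial: x has no R-successor.
(A) q → ◇q is the dual of axiom T, which corresponds to reflexivity. R is not reflexive — not valid.
(B) ◇q → □◇q is axiom 5; it is valid on a frame exactly when R is euclidean. R is not euclidean, so not valid.
(C) q → □◇q (axiom B) characterises the symmetric frames. R is symmetric — valid.
(D) axiom D: valid iff R is serial. R is not serial — not valid.
(E) □q → □□q is axiom 4, which corresponds to transitivity. R is not transitive — not valid.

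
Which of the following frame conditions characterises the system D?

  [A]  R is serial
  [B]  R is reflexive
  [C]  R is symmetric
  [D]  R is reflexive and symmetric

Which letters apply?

A

(A) D is sound and complete for exactly this class.
(B) this class determines T (= KT), not D.
(C) this class determines KB, not D.
(D) this class determines B (= KTB), not D.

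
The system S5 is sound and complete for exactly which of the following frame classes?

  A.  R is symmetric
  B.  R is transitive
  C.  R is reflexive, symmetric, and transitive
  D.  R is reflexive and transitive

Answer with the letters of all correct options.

C

(A) this class determines KB, not S5.
(B) this class determines K4, not S5.
(C) S5 is sound and complete for exactly this class.
(D) this class determines S4, not S5.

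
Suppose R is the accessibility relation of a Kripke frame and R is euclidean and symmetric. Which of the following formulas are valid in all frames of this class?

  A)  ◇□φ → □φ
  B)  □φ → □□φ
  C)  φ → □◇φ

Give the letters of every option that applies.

A, B, C

A symmetric euclidean relation is transitive (uRv and vRw give vRu by symmetry, then uRw by the euclidean condition, applied at v).
(A) ◇□φ → □φ (the dual of axiom 5) characterises the euclidean frames. Every such R is euclidean — valid.
(B) □φ → □□φ (axiom 4) characterises the transitive frames. Every such R is transitive — valid.
(C) axiom B: valid iff R is symmetric. Every such R is symmetric — valid.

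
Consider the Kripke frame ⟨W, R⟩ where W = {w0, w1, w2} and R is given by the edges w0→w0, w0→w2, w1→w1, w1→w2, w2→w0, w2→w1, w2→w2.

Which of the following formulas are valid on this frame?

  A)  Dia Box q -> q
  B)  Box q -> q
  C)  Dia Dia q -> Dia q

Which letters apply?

A, B

R is reflexive: each world relates to itself.
R is symmetric: every R-edge is matched by its reverse.
R is not transitive: w0 R w2 and w2 R w1 but not w0 R w1.
(A) the dual of axiom B: valid iff R is symmetric. R is symmetric — valid.
(B) axiom T: valid iff R is reflexive. R is reflexive — valid.
(C) the dual of axiom 4: valid iff R is transitive. R is not transitive — not valid.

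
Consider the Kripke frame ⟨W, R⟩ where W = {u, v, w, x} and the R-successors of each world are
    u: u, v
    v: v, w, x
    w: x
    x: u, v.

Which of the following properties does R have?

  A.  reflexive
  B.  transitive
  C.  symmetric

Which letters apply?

none

(A) not reflexive: not w R w.
(B) not transitive: u R v and v R w but not u R w.
(C) not symmetric: u R v but not v R u.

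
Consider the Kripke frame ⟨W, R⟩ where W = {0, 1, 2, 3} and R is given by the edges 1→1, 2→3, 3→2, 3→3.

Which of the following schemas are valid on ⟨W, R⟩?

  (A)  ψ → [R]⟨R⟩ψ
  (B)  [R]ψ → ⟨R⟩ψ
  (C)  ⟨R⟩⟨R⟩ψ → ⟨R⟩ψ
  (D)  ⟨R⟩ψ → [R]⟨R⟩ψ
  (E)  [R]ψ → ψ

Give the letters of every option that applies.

A

R is not reflexive: not 0 R 0.
R is symmetric: every R-edge is matched by its reverse.
R is not transitive: 2 R 3 and 3 R 2 but not 2 R 2.
R is not euclidean: 3 R 2 and 3 R 2 but not 2 R 2.
R is not serial: 0 has no R-successor.
(A) ψ → [R]⟨R⟩ψ (axiom B) characterises the symmetric frames. R is symmetric — valid.
(B) [R]ψ → ⟨R⟩ψ (axiom D) characterises the serial frames. R is not serial — not valid.
(C) ⟨R⟩⟨R⟩ψ → ⟨R⟩ψ (the dual of axiom 4) characterises the transitive frames. R is not transitive — not valid.
(D) ⟨R⟩ψ → [R]⟨R⟩ψ is axiom 5; it is valid on a frame exactly when R is euclidean. R is not euclidean, so not valid.
(E) [R]ψ → ψ (axiom T) characterises the reflexive frames. R is not reflexive — not valid.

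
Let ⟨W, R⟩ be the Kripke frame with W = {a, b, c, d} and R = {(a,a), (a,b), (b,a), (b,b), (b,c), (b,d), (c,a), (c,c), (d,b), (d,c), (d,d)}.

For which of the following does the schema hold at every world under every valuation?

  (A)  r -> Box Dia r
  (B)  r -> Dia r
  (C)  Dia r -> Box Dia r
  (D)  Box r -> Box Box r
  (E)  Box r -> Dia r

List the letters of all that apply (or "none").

B, E

R is reflexive: each world relates to itself.
R is not symmetric: b R c but not c R b.
R is not transitive: a R b and b R c but not a R c.
R is not euclidean: b R a and b R c but not a R c.
R is serial: every world has an R-successor.
(A) r -> Box Dia r (axiom B) characterises the symmetric frames. R is not symmetric — not valid.
(B) r -> Dia r is the dual of axiom T; it is valid on a frame exactly when R is reflexive. R is reflexive, so valid.
(C) Dia r -> Box Dia r (axiom 5) characterises the euclidean frames. R is not euclidean — not valid.
(D) Box r -> Box Box r is axiom 4; it is valid on a frame exactly when R is transitive. R is not transitive, so not valid.
(E) Box r -> Dia r is axiom D, which corresponds to seriality. R is serial — valid.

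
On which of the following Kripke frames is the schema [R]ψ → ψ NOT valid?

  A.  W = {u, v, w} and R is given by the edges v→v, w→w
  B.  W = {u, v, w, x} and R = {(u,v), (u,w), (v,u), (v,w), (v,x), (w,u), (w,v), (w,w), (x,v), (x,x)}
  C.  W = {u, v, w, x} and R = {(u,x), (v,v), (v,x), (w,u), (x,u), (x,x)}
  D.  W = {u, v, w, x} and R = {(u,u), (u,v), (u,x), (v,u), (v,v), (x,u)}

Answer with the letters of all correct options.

A, B, C, D

The schema [R]ψ → ψ is axiom T; it is valid on a frame iff R is reflexive.
(A) R is not reflexive (not u R u), so the schema fails here.
(B) R is not reflexive (not u R u), so the schema fails here.
(C) R is not reflexive (not u R u), so the schema fails here.
(D) R is not reflexive (not w R w), so the schema fails here.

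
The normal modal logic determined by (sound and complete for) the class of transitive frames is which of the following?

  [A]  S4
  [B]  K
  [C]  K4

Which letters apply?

(A) S4 is determined by the class of reflexive and transitive frames.
(B) K is determined by the class of arbitrary frames.
(C) K4 is determined by exactly this class.

C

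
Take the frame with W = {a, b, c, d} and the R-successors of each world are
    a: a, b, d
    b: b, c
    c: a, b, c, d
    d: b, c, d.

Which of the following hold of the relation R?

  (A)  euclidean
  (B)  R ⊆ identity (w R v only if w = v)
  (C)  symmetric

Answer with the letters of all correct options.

(A) not euclidean: a R b and a R a but not b R a.
(B) not ⊆ identity: a R b with a ≠ b.
(C) not symmetric: a R b but not b R a.

none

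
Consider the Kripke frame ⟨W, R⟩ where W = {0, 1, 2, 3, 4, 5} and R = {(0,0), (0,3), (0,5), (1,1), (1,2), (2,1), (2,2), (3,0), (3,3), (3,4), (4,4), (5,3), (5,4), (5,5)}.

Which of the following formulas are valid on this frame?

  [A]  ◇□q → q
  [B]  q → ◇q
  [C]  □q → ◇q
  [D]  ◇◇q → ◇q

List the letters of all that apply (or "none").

B, C

R is reflexive: each world relates to itself.
R is not symmetric: 0 R 5 but not 5 R 0.
R is not transitive: 0 R 3 and 3 R 4 but not 0 R 4.
R is serial: every world has an R-successor.
(A) ◇□q → q is the dual of axiom B; it is valid on a frame exactly when R is symmetric. R is not symmetric, so not valid.
(B) q → ◇q is the dual of axiom T, which corresponds to reflexivity. R is reflexive — valid.
(C) □q → ◇q (axiom D) characterises the serial frames. R is serial — valid.
(D) ◇◇q → ◇q is the dual of axiom 4; it is valid on a frame exactly when R is transitive. R is not transitive, so not valid.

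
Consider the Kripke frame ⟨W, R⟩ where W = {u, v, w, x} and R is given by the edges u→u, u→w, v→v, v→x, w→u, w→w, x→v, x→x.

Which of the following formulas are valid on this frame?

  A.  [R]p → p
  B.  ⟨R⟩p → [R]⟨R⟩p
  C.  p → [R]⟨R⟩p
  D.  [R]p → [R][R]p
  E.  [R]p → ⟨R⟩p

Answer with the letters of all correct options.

R is reflexive: each world relates to itself.
R is symmetric: every R-edge is matched by its reverse.
R is transitive: R is closed under composition.
R is euclidean: any two R-successors of the same world are R-related.
R is serial: every world has an R-successor.
(A) [R]p → p is axiom T, which corresponds to reflexivity. R is reflexive — valid.
(B) ⟨R⟩p → [R]⟨R⟩p (axiom 5) characterises the euclidean frames. R is euclidean — valid.
(C) p → [R]⟨R⟩p is axiom B, which corresponds to symmetry. R is symmetric — valid.
(D) [R]p → [R][R]p is axiom 4; it is valid on a frame exactly when R is transitive. R is transitive, so valid.
(E) [R]p → ⟨R⟩p is axiom D, which corresponds to seriality. R is serial — valid.

A, B, C, D, E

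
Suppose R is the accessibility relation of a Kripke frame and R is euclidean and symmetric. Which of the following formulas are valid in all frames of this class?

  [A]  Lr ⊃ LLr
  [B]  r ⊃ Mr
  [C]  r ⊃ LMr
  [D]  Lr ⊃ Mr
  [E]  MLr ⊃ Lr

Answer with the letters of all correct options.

A symmetric euclidean relation is transitive (uRv and vRw give vRu by symmetry, then uRw by the euclidean condition, applied at v).
(A) axiom 4: valid iff R is transitive. Every such R is transitive — valid.
(B) r ⊃ Mr (the dual of axiom T) characterises the reflexive frames. Such an R need not be reflexive — not valid.
(C) axiom B: valid iff R is symmetric. Every such R is symmetric — valid.
(D) Lr ⊃ Mr (axiom D) characterises the serial frames. Such an R need not be serial — not valid.
(E) the dual of axiom 5: valid iff R is euclidean. Every such R is euclidean — valid.

A, C, E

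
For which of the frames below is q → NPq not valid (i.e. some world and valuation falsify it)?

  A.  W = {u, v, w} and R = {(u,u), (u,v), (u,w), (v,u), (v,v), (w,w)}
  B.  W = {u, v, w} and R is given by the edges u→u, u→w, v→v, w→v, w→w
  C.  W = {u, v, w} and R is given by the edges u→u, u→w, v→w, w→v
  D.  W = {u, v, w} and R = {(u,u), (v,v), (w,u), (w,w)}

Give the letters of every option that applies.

The schema q → NPq is axiom B; it is valid on a frame iff R is symmetric.
(A) R is not symmetric (u R w but not w R u), so the schema fails here.
(B) R is not symmetric (u R w but not w R u), so the schema fails here.
(C) R is not symmetric (u R w but not w R u), so the schema fails here.
(D) R is not symmetric (w R u but not u R w), so the schema fails here.

A, B, C, D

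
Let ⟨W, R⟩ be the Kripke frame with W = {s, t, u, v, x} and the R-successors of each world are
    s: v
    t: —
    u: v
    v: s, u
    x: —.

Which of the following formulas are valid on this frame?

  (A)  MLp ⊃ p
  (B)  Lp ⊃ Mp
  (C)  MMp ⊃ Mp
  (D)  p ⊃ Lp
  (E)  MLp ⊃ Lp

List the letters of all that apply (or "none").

A

R is symmetric: every R-edge is matched by its reverse.
R is not transitive: s R v and v R s but not s R s.
R is not euclidean: v R s and v R u but not s R u.
R is not serial: t has no R-successor.
R is not a subset of the identity: s R v with s ≠ v.
(A) MLp ⊃ p (the dual of axiom B) characterises the symmetric frames. R is symmetric — valid.
(B) Lp ⊃ Mp (axiom D) characterises the serial frames. R is not serial — not valid.
(C) MMp ⊃ Mp is the dual of axiom 4, which corresponds to transitivity. R is not transitive — not valid.
(D) p ⊃ Lp (equivalent to ◇p→p) corresponds to R being a subset of the identity. Here R ⊄ identity, so not valid.
(E) MLp ⊃ Lp is the dual of axiom 5; it is valid on a frame exactly when R is euclidean. R is not euclidean, so not valid.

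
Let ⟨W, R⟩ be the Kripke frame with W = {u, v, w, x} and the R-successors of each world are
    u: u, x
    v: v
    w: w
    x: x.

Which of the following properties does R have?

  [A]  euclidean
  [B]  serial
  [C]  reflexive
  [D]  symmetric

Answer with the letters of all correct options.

B, C

(A) not euclidean: u R x and u R u but not x R u.
(B) serial: every world has an R-successor.
(C) reflexive: each world relates to itself.
(D) not symmetric: u R x but not x R u.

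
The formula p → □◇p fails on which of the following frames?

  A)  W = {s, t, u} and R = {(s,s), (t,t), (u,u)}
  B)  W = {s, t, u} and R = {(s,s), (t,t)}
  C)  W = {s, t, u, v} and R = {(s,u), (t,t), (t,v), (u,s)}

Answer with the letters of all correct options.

C

The schema p → □◇p is axiom B; it is valid on a frame iff R is symmetric.
(A) R is symmetric (every R-edge is matched by its reverse), so the schema is valid here.
(B) R is symmetric (every R-edge is matched by its reverse), so the schema is valid here.
(C) R is not symmetric (t R v but not v R t), so the schema fails here.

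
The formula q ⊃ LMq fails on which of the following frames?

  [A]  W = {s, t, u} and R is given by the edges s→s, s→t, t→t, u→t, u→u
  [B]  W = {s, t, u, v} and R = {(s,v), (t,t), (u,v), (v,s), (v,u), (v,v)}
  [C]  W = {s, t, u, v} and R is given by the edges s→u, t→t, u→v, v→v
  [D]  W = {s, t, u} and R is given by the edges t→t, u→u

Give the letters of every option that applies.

The schema q ⊃ LMq is axiom B; it is valid on a frame iff R is symmetric.
(A) R is not symmetric (s R t but not t R s), so the schema fails here.
(B) R is symmetric (every R-edge is matched by its reverse), so the schema is valid here.
(C) R is not symmetric (s R u but not u R s), so the schema fails here.
(D) R is symmetric (every R-edge is matched by its reverse), so the schema is valid here.

A, C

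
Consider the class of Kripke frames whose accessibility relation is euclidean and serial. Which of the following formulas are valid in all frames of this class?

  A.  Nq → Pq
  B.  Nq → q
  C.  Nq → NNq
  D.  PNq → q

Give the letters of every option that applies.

A

(A) axiom D: valid iff R is serial. Every such R is serial — valid.
(B) Nq → q is axiom T; it is valid on a frame exactly when R is reflexive. Such an R need not be reflexive, so not valid.
(C) axiom 4: valid iff R is transitive. Such an R need not be transitive — not valid.
(D) PNq → q is the dual of axiom B, which corresponds to symmetry. Such an R need not be symmetric — not valid.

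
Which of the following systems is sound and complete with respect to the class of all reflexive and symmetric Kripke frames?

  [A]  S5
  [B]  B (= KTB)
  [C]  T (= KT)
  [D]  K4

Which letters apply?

(A) S5 is determined by the class of reflexive, symmetric, and transitive frames.
(B) B (= KTB) is determined by exactly this class.
(C) T (= KT) is determined by the class of reflexive frames.
(D) K4 is determined by the class of transitive frames.

B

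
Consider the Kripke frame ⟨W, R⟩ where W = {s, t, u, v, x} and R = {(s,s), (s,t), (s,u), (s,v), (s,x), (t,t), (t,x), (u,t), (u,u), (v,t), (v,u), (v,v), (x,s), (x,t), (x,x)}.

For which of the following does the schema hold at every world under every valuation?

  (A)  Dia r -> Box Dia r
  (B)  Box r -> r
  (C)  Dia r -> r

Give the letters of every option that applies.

R is reflexive: each world relates to itself.
R is not euclidean: s R t and s R s but not t R s.
R is not a subset of the identity: s R t with s ≠ t.
(A) Dia r -> Box Dia r (axiom 5) characterises the euclidean frames. R is not euclidean — not valid.
(B) Box r -> r is axiom T, which corresponds to reflexivity. R is reflexive — valid.
(C) Dia r -> r (the converse of T) corresponds to R being a subset of the identity. Here R ⊄ identity, so not valid.

B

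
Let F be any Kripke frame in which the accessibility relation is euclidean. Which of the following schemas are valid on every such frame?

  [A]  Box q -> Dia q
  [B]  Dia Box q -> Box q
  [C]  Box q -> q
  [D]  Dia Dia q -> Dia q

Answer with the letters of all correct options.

B

(A) axiom D: valid iff R is serial. Such an R need not be serial — not valid.
(B) Dia Box q -> Box q (the dual of axiom 5) characterises the euclidean frames. Every such R is euclidean — valid.
(C) Box q -> q (axiom T) characterises the reflexive frames. Such an R need not be reflexive — not valid.
(D) Dia Dia q -> Dia q is the dual of axiom 4, which corresponds to transitivity. Such an R need not be transitive — not valid.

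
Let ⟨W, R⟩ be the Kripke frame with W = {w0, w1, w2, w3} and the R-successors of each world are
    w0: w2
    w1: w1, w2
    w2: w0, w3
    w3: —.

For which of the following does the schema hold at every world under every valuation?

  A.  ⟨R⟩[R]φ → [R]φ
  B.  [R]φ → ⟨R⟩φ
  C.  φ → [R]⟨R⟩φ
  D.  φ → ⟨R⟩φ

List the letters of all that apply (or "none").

none

R is not reflexive: not w0 R w0.
R is not symmetric: w1 R w2 but not w2 R w1.
R is not euclidean: w1 R w2 and w1 R w1 but not w2 R w1.
R is not serial: w3 has no R-successor.
(A) ⟨R⟩[R]φ → [R]φ (the dual of axiom 5) characterises the euclidean frames. R is not euclidean — not valid.
(B) [R]φ → ⟨R⟩φ (axiom D) characterises the serial frames. R is not serial — not valid.
(C) axiom B: valid iff R is symmetric. R is not symmetric — not valid.
(D) φ → ⟨R⟩φ is the dual of axiom T; it is valid on a frame exactly when R is reflexive. R is not reflexive, so not valid.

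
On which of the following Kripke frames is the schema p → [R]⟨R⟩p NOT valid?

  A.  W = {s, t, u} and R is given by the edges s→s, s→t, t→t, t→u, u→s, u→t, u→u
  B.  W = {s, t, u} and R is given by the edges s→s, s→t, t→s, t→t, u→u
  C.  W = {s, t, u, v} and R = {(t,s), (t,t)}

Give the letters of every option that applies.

The schema p → [R]⟨R⟩p is axiom B; it is valid on a frame iff R is symmetric.
(A) R is not symmetric (s R t but not t R s), so the schema fails here.
(B) R is symmetric (every R-edge is matched by its reverse), so the schema is valid here.
(C) R is not symmetric (t R s but not s R t), so the schema fails here.

A, C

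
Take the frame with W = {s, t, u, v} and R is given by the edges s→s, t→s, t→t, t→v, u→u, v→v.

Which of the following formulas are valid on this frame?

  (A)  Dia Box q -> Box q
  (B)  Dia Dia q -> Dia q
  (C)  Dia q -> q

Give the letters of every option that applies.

R is transitive: R is closed under composition.
R is not euclidean: t R s and t R t but not s R t.
R is not a subset of the identity: t R s with t ≠ s.
(A) Dia Box q -> Box q (the dual of axiom 5) characterises the euclidean frames. R is not euclidean — not valid.
(B) Dia Dia q -> Dia q (the dual of axiom 4) characterises the transitive frames. R is transitive — valid.
(C) Dia q -> q is valid only on frames where every R-edge is a self-loop. Here R ⊄ identity — not valid.

B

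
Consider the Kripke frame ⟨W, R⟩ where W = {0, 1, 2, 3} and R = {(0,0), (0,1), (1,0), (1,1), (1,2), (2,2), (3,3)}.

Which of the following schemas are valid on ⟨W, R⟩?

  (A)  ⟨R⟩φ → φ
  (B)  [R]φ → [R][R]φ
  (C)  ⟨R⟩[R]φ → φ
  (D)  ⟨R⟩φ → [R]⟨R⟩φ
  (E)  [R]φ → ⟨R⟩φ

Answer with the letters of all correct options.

E

R is not symmetric: 1 R 2 but not 2 R 1.
R is not transitive: 0 R 1 and 1 R 2 but not 0 R 2.
R is not euclidean: 1 R 0 and 1 R 2 but not 0 R 2.
R is serial: every world has an R-successor.
R is not a subset of the identity: 0 R 1 with 0 ≠ 1.
(A) ⟨R⟩φ → φ (the converse of T) corresponds to R being a subset of the identity. Here R ⊄ identity, so not valid.
(B) [R]φ → [R][R]φ is axiom 4; it is valid on a frame exactly when R is transitive. R is not transitive, so not valid.
(C) ⟨R⟩[R]φ → φ (the dual of axiom B) characterises the symmetric frames. R is not symmetric — not valid.
(D) ⟨R⟩φ → [R]⟨R⟩φ is axiom 5, which corresponds to the euclidean property. R is not euclidean — not valid.
(E) [R]φ → ⟨R⟩φ (axiom D) characterises the serial frames. R is serial — valid.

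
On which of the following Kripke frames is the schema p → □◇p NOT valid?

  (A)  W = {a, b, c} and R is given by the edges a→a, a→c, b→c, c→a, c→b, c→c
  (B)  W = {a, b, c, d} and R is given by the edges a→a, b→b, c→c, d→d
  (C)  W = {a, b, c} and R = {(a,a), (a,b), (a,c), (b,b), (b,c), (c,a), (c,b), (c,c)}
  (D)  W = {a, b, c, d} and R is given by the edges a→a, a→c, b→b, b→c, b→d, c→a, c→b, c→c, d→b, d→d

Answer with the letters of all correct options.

The schema p → □◇p is axiom B; it is valid on a frame iff R is symmetric.
(A) R is symmetric (every R-edge is matched by its reverse), so the schema is valid here.
(B) R is symmetric (every R-edge is matched by its reverse), so the schema is valid here.
(C) R is not symmetric (a R b but not b R a), so the schema fails here.
(D) R is symmetric (every R-edge is matched by its reverse), so the schema is valid here.

C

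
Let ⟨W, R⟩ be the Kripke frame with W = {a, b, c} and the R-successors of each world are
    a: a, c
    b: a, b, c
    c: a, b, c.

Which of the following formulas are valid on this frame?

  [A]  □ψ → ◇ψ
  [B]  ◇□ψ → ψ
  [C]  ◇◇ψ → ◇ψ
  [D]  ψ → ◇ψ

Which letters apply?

A, D

R is reflexive: each world relates to itself.
R is not symmetric: b R a but not a R b.
R is not transitive: a R c and c R b but not a R b.
R is serial: every world has an R-successor.
(A) axiom D: valid iff R is serial. R is serial — valid.
(B) ◇□ψ → ψ is the dual of axiom B, which corresponds to symmetry. R is not symmetric — not valid.
(C) ◇◇ψ → ◇ψ is the dual of axiom 4, which corresponds to transitivity. R is not transitive — not valid.
(D) ψ → ◇ψ (the dual of axiom T) characterises the reflexive frames. R is reflexive — valid.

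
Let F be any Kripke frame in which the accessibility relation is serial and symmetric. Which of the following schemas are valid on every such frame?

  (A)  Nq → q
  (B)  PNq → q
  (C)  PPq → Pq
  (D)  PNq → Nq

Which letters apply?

(A) axiom T: valid iff R is reflexive. Such an R need not be reflexive — not valid.
(B) PNq → q is the dual of axiom B; it is valid on a frame exactly when R is symmetric. Every such R is symmetric, so valid.
(C) PPq → Pq (the dual of axiom 4) characterises the transitive frames. Such an R need not be transitive — not valid.
(D) PNq → Nq is the dual of axiom 5; it is valid on a frame exactly when R is euclidean. Such an R need not be euclidean, so not valid.

B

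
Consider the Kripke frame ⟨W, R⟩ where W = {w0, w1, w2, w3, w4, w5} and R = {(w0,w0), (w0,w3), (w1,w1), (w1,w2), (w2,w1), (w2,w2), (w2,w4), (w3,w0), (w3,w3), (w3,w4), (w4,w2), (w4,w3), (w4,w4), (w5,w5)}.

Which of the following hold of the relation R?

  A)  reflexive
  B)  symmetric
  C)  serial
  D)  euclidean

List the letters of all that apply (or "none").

(A) reflexive: each world relates to itself.
(B) symmetric: every R-edge is matched by its reverse.
(C) serial: every world has an R-successor.
(D) not euclidean: w2 R w1 and w2 R w4 but not w1 R w4.

A, B, C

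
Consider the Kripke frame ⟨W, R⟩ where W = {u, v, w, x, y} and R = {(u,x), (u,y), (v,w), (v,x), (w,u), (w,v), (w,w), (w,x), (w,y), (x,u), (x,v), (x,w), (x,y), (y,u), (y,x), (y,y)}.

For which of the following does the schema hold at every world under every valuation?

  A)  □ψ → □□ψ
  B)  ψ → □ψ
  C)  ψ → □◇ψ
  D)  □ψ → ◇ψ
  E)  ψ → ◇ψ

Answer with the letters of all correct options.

R is not reflexive: not u R u.
R is not symmetric: w R u but not u R w.
R is not transitive: u R x and x R u but not u R u.
R is serial: every world has an R-successor.
R is not a subset of the identity: u R x with u ≠ x.
(A) □ψ → □□ψ is axiom 4; it is valid on a frame exactly when R is transitive. R is not transitive, so not valid.
(B) ψ → □ψ (equivalent to ◇p→p) corresponds to R being a subset of the identity. Here R ⊄ identity, so not valid.
(C) ψ → □◇ψ is axiom B; it is valid on a frame exactly when R is symmetric. R is not symmetric, so not valid.
(D) □ψ → ◇ψ (axiom D) characterises the serial frames. R is serial — valid.
(E) ψ → ◇ψ is the dual of axiom T; it is valid on a frame exactly when R is reflexive. R is not reflexive, so not valid.

D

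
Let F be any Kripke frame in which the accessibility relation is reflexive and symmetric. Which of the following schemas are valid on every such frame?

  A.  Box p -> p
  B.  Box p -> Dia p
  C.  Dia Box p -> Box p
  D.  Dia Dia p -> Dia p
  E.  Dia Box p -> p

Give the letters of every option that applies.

A, B, E

Reflexive relations are serial.
(A) Box p -> p is axiom T; it is valid on a frame exactly when R is reflexive. Every such R is reflexive, so valid.
(B) Box p -> Dia p is axiom D, which corresponds to seriality. Every such R is serial — valid.
(C) Dia Box p -> Box p is the dual of axiom 5; it is valid on a frame exactly when R is euclidean. Such an R need not be euclidean, so not valid.
(D) Dia Dia p -> Dia p (the dual of axiom 4) characterises the transitive frames. Such an R need not be transitive — not valid.
(E) the dual of axiom B: valid iff R is symmetric. Every such R is symmetric — valid.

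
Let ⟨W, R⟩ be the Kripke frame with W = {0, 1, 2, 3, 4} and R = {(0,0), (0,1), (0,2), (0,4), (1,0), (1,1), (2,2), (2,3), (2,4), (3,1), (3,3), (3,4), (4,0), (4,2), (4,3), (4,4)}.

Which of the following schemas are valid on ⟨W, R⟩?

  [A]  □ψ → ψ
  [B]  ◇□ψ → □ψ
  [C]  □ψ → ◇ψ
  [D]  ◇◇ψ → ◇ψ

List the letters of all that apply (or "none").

R is reflexive: each world relates to itself.
R is not transitive: 0 R 2 and 2 R 3 but not 0 R 3.
R is not euclidean: 0 R 1 and 0 R 2 but not 1 R 2.
R is serial: every world has an R-successor.
(A) axiom T: valid iff R is reflexive. R is reflexive — valid.
(B) the dual of axiom 5: valid iff R is euclidean. R is not euclidean — not valid.
(C) □ψ → ◇ψ is axiom D, which corresponds to seriality. R is serial — valid.
(D) ◇◇ψ → ◇ψ is the dual of axiom 4, which corresponds to transitivity. R is not transitive — not valid.

A, C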